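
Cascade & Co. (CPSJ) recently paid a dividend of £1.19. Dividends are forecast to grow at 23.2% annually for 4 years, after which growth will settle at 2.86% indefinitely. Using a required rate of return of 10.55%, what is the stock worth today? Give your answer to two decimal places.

Two-stage DDM. Project D₁…D_4 at 0.232, terminal growth 0.0286, discount at r = 0.1055.
D_1 = 1.4661
D_2 = 1.8062
D_3 = 2.2253
D_4 = 2.7415
Terminal value at t=4: TV = D_5/(r−g) = 2.8199/(0.1055−0.0286) = 36.6699
P₀ = 1.4661/(1+0.1055)^1 + 1.8062/(1+0.1055)^2 + 2.2253/(1+0.1055)^3 + 2.7415/(1+0.1055)^4 + 36.6699/(1+0.1055)^4 = 30.8380

£30.84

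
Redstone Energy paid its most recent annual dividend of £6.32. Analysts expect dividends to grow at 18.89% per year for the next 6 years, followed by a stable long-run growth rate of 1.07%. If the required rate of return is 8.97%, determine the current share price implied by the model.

Two-stage DDM. Project D₁…D_6 at 0.1889, terminal growth 0.0107, discount at r = 0.0897.
D_1 = 7.5138
D_2 = 8.9332
D_3 = 10.6207
D_4 = 12.6269
D_5 = 15.0122
D_6 = 17.8480
Terminal value at t=6: TV = D_7/(r−g) = 18.0390/(0.0897−0.0107) = 228.3412
P₀ = 7.5138/(1+0.0897)^1 + 8.9332/(1+0.0897)^2 + 10.6207/(1+0.0897)^3 + 12.6269/(1+0.0897)^4 + 15.0122/(1+0.0897)^5 + 17.8480/(1+0.0897)^6 + 228.3412/(1+0.0897)^6 = 188.3889

£188.39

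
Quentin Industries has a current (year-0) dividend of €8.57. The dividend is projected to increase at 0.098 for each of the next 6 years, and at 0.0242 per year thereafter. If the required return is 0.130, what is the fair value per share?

Two-stage DDM. Project D₁…D_6 at 0.098, terminal growth 0.0242, discount at r = 0.13.
D_1 = 9.4099
D_2 = 10.3320
D_3 = 11.3446
D_4 = 12.4563
D_5 = 13.6771
D_6 = 15.0174
Terminal value at t=6: TV = D_7/(r−g) = 15.3808/(0.13−0.0242) = 145.3764
P₀ = 9.4099/(1+0.13)^1 + 10.3320/(1+0.13)^2 + 11.3446/(1+0.13)^3 + 12.4563/(1+0.13)^4 + 13.6771/(1+0.13)^5 + 15.0174/(1+0.13)^6 + 145.3764/(1+0.13)^6 = 116.3843

€116.38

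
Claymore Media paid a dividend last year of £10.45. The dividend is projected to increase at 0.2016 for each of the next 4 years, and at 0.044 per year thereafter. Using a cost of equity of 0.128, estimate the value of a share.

£216.32

Two-stage DDM. Project D₁…D_4 at 0.2016, terminal growth 0.044, discount at r = 0.128.
D_1 = 12.5567
D_2 = 15.0882
D_3 = 18.1299
D_4 = 21.7849
Terminal value at t=4: TV = D_5/(r−g) = 22.7435/(0.128−0.044) = 270.7554
P₀ = 12.5567/(1+0.128)^1 + 15.0882/(1+0.128)^2 + 18.1299/(1+0.128)^3 + 21.7849/(1+0.128)^4 + 270.7554/(1+0.128)^4 = 216.3183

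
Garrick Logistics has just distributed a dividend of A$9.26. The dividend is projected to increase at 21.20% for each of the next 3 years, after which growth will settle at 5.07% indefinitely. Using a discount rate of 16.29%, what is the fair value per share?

A$128.36

Two-stage DDM. Project D₁…D_3 at 0.212, terminal growth 0.0507, discount at r = 0.1629.
D_1 = 11.2231
D_2 = 13.6024
D_3 = 16.4861
Terminal value at t=3: TV = D_4/(r−g) = 17.3220/(0.1629−0.0507) = 154.3849
P₀ = 11.2231/(1+0.1629)^1 + 13.6024/(1+0.1629)^2 + 16.4861/(1+0.1629)^3 + 154.3849/(1+0.1629)^3 = 128.3623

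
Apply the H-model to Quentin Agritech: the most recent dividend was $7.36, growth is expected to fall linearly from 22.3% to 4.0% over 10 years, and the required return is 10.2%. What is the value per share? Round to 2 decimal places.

H-model: P₀ = D₀[(1+g_L) + H(g_S−g_L)]/(r−g_L), with H = 10/2 = 5.
P₀ = 7.36 × [(1+0.04) + 5×(0.223−0.04)] / (0.102−0.04)
   = 7.36 × 1.9550 / 0.062 = 232.0774

$232.08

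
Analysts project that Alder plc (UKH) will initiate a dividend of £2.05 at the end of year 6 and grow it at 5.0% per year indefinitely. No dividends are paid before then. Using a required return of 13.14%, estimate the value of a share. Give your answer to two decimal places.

Deferred-dividend DDM. At t=5 the remaining stream is a growing perpetuity with first payment D_6 = 2.05.
V_5 = D_6/(r−g) = 2.05/(0.1314−0.05) = 25.1843
P₀ = V_5/(1+r)^5 = 25.1843/(1+0.1314)^5 = 13.5847

£13.58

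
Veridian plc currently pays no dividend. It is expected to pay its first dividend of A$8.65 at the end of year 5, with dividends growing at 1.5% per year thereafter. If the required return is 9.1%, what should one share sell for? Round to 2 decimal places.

A$80.33

Deferred-dividend DDM. At t=4 the remaining stream is a growing perpetuity with first payment D_5 = 8.65.
V_4 = D_5/(r−g) = 8.65/(0.091−0.015) = 113.8158
P₀ = V_4/(1+r)^4 = 113.8158/(1+0.091)^4 = 80.3348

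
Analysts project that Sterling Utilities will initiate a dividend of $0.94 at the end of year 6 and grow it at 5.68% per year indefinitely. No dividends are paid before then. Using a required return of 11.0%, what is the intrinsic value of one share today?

Deferred-dividend DDM. At t=5 the remaining stream is a growing perpetuity with first payment D_6 = 0.94.
V_5 = D_6/(r−g) = 0.94/(0.11−0.0568) = 17.6692
P₀ = V_5/(1+r)^5 = 17.6692/(1+0.11)^5 = 10.4858

$10.49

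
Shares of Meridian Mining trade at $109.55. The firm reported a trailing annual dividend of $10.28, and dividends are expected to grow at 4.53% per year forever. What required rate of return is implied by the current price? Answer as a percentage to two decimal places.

Rearranging the constant-growth DDM: r = D₁/P₀ + g.
D₁ = 10.28 × (1 + 0.0453) = 10.7457.
r = 10.7457 / 109.55 + 0.0453 = 0.09809 + 0.0453 = 0.14339

14.34%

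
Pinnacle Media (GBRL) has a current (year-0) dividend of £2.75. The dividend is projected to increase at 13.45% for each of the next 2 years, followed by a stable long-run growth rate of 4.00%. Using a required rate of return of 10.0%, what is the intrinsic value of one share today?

Two-stage DDM. Project D₁…D_2 at 0.1345, terminal growth 0.04, discount at r = 0.1.
D_1 = 3.1199
D_2 = 3.5395
Terminal value at t=2: TV = D_3/(r−g) = 3.6811/(0.1−0.04) = 61.3513
P₀ = 3.1199/(1+0.1)^1 + 3.5395/(1+0.1)^2 + 61.3513/(1+0.1)^2 = 56.4650

£56.47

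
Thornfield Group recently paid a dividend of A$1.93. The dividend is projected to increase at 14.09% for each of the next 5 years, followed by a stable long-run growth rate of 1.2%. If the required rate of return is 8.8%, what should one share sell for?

A$43.74

Two-stage DDM. Project D₁…D_5 at 0.1409, terminal growth 0.012, discount at r = 0.088.
D_1 = 2.2019
D_2 = 2.5122
D_3 = 2.8662
D_4 = 3.2700
D_5 = 3.7307
Terminal value at t=5: TV = D_6/(r−g) = 3.7755/(0.088−0.012) = 49.6778
P₀ = 2.2019/(1+0.088)^1 + 2.5122/(1+0.088)^2 + 2.8662/(1+0.088)^3 + 3.2700/(1+0.088)^4 + 3.7307/(1+0.088)^5 + 49.6778/(1+0.088)^5 = 43.7372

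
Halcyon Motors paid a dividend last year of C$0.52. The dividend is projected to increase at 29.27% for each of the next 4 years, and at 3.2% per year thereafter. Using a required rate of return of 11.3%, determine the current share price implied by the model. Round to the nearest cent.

C$15.12

Two-stage DDM. Project D₁…D_4 at 0.2927, terminal growth 0.032, discount at r = 0.113.
D_1 = 0.6722
D_2 = 0.8690
D_3 = 1.1233
D_4 = 1.4521
Terminal value at t=4: TV = D_5/(r−g) = 1.4986/(0.113−0.032) = 18.5007
P₀ = 0.6722/(1+0.113)^1 + 0.8690/(1+0.113)^2 + 1.1233/(1+0.113)^3 + 1.4521/(1+0.113)^4 + 18.5007/(1+0.113)^4 = 15.1226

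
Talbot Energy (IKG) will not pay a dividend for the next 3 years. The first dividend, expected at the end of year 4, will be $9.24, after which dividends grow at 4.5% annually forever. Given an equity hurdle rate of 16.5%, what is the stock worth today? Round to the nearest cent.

$48.70

Deferred-dividend DDM. At t=3 the remaining stream is a growing perpetuity with first payment D_4 = 9.24.
V_3 = D_4/(r−g) = 9.24/(0.165−0.045) = 77.0000
P₀ = V_3/(1+r)^3 = 77.0000/(1+0.165)^3 = 48.6982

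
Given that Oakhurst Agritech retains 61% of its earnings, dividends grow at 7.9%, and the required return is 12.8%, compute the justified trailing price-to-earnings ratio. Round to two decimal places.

Payout ratio b = 1 − 0.61 = 0.39.
Justified trailing P/E = b(1+g)/(r−g) = 0.39×(1+0.079)/(0.128−0.079) = 8.5880

8.59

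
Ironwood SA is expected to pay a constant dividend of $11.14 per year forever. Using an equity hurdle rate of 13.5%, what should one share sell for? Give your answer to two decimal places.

Zero-growth DDM (perpetuity): P₀ = D/r = 11.14 / 0.135 = 82.5185

$82.52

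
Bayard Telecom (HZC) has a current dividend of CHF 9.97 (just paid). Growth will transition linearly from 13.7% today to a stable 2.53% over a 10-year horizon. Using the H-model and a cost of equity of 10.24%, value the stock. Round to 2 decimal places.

H-model: P₀ = D₀[(1+g_L) + H(g_S−g_L)]/(r−g_L), with H = 10/2 = 5.
P₀ = 9.97 × [(1+0.0253) + 5×(0.137−0.0253)] / (0.1024−0.0253)
   = 9.97 × 1.5838 / 0.0771 = 204.8053

CHF 204.81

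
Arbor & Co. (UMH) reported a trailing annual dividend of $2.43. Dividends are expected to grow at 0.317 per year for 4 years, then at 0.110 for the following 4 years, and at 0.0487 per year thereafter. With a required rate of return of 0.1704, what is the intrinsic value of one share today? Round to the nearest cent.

Three-stage DDM. Project D₁…D_8; terminal Gordon value at t=8 with g = 0.0487; discount at r = 0.1704.
D_1 = 3.2003
D_2 = 4.2148
D_3 = 5.5509
D_4 = 7.3105
D_5 = 8.1147
D_6 = 9.0073
D_7 = 9.9981
D_8 = 11.0979
TV_8 = 11.6384/(0.1704−0.0487) = 95.6317
P₀ = Σ Dₜ/(1+r)ᵗ + TV_8/(1+r)^8 = 54.0036

$54.00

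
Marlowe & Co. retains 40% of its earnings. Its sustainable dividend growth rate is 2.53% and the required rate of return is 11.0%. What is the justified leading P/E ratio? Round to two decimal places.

Payout ratio b = 1 − 0.40 = 0.60.
Justified leading P/E = b/(r−g) = 0.60/(0.11−0.0253) = 7.0838

7.08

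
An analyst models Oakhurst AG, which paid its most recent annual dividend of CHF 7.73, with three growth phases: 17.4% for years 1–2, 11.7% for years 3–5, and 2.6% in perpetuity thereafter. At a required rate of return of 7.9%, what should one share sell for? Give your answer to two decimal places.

Three-stage DDM. Project D₁…D_5; terminal Gordon value at t=5 with g = 0.026; discount at r = 0.079.
D_1 = 9.0750
D_2 = 10.6541
D_3 = 11.9006
D_4 = 13.2930
D_5 = 14.8482
TV_5 = 15.2343/(0.079−0.026) = 287.4397
P₀ = Σ Dₜ/(1+r)ᵗ + TV_5/(1+r)^5 = 243.5292

CHF 243.53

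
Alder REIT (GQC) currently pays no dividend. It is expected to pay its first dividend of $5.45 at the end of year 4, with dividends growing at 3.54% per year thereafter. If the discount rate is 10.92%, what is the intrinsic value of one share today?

$54.11

Deferred-dividend DDM. At t=3 the remaining stream is a growing perpetuity with first payment D_4 = 5.45.
V_3 = D_4/(r−g) = 5.45/(0.1092−0.0354) = 73.8482
P₀ = V_3/(1+r)^3 = 73.8482/(1+0.1092)^3 = 54.1141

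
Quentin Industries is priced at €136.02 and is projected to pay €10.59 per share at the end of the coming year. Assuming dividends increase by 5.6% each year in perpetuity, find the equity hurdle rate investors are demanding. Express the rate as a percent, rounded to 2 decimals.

13.39%

Rearranging the constant-growth DDM: r = D₁/P₀ + g.
r = 10.5900 / 136.02 + 0.056 = 0.07786 + 0.056 = 0.13386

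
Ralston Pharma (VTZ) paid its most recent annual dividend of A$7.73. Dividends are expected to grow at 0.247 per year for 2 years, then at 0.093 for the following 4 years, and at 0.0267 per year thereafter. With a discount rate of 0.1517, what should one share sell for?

A$109.67

Three-stage DDM. Project D₁…D_6; terminal Gordon value at t=6 with g = 0.0267; discount at r = 0.1517.
D_1 = 9.6393
D_2 = 12.0202
D_3 = 13.1381
D_4 = 14.3599
D_5 = 15.6954
D_6 = 17.1551
TV_6 = 17.6131/(0.1517−0.0267) = 140.9051
P₀ = Σ Dₜ/(1+r)ᵗ + TV_6/(1+r)^6 = 109.6709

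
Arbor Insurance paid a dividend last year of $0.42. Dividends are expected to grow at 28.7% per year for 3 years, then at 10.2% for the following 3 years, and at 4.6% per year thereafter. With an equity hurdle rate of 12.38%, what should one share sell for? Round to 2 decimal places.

$11.48

Three-stage DDM. Project D₁…D_6; terminal Gordon value at t=6 with g = 0.046; discount at r = 0.1238.
D_1 = 0.5405
D_2 = 0.6957
D_3 = 0.8953
D_4 = 0.9867
D_5 = 1.0873
D_6 = 1.1982
TV_6 = 1.2533/(0.1238−0.046) = 16.1095
P₀ = Σ Dₜ/(1+r)ᵗ + TV_6/(1+r)^6 = 11.4801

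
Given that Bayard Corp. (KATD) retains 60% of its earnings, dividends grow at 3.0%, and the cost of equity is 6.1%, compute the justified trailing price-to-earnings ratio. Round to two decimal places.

13.29

Payout ratio b = 1 − 0.60 = 0.40.
Justified trailing P/E = b(1+g)/(r−g) = 0.40×(1+0.03)/(0.061−0.03) = 13.2903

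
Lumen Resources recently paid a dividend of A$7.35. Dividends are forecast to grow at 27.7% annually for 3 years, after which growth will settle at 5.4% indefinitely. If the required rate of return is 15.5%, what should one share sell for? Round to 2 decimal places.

A$130.71

Two-stage DDM. Project D₁…D_3 at 0.277, terminal growth 0.054, discount at r = 0.155.
D_1 = 9.3859
D_2 = 11.9859
D_3 = 15.3059
Terminal value at t=3: TV = D_4/(r−g) = 16.1325/(0.155−0.054) = 159.7273
P₀ = 9.3859/(1+0.155)^1 + 11.9859/(1+0.155)^2 + 15.3059/(1+0.155)^3 + 159.7273/(1+0.155)^3 = 130.7101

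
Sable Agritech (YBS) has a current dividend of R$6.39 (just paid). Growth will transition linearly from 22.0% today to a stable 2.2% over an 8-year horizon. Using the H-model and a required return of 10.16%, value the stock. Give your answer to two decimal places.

R$145.62

H-model: P₀ = D₀[(1+g_L) + H(g_S−g_L)]/(r−g_L), with H = 8/2 = 4.
P₀ = 6.39 × [(1+0.022) + 4×(0.22−0.022)] / (0.1016−0.022)
   = 6.39 × 1.8140 / 0.0796 = 145.6214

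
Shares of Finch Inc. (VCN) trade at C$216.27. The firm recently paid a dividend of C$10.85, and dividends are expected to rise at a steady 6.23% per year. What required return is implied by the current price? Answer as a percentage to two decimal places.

11.56%

Rearranging the constant-growth DDM: r = D₁/P₀ + g.
D₁ = 10.85 × (1 + 0.0623) = 11.5260.
r = 11.5260 / 216.27 + 0.0623 = 0.05329 + 0.0623 = 0.11559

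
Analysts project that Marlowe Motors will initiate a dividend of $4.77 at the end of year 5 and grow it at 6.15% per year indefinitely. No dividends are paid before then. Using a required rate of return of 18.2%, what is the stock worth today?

Deferred-dividend DDM. At t=4 the remaining stream is a growing perpetuity with first payment D_5 = 4.77.
V_4 = D_5/(r−g) = 4.77/(0.182−0.0615) = 39.5851
P₀ = V_4/(1+r)^4 = 39.5851/(1+0.182)^4 = 20.2797

$20.28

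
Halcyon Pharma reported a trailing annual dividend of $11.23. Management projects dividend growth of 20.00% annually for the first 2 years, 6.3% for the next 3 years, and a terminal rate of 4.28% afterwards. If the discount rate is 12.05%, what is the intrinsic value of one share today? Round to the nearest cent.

$207.31

Three-stage DDM. Project D₁…D_5; terminal Gordon value at t=5 with g = 0.0428; discount at r = 0.1205.
D_1 = 13.4760
D_2 = 16.1712
D_3 = 17.1900
D_4 = 18.2730
D_5 = 19.4242
TV_5 = 20.2555/(0.1205−0.0428) = 260.6886
P₀ = Σ Dₜ/(1+r)ᵗ + TV_5/(1+r)^5 = 207.3072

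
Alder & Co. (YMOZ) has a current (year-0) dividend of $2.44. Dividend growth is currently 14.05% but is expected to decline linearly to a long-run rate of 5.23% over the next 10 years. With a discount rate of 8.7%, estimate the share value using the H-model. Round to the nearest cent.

H-model: P₀ = D₀[(1+g_L) + H(g_S−g_L)]/(r−g_L), with H = 10/2 = 5.
P₀ = 2.44 × [(1+0.0523) + 5×(0.1405−0.0523)] / (0.087−0.0523)
   = 2.44 × 1.4933 / 0.0347 = 105.0044

$105.00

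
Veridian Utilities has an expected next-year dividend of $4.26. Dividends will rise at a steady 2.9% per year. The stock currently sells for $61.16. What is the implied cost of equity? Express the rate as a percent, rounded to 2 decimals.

9.87%

Rearranging the constant-growth DDM: r = D₁/P₀ + g.
r = 4.2600 / 61.16 + 0.029 = 0.06965 + 0.029 = 0.09865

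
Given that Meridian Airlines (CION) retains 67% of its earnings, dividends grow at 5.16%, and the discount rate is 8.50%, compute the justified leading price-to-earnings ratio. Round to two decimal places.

Payout ratio b = 1 − 0.67 = 0.33.
Justified leading P/E = b/(r−g) = 0.33/(0.085−0.0516) = 9.8802

9.88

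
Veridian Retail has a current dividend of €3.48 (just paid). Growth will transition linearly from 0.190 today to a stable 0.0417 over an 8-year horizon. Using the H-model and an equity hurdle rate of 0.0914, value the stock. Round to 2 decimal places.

H-model: P₀ = D₀[(1+g_L) + H(g_S−g_L)]/(r−g_L), with H = 8/2 = 4.
P₀ = 3.48 × [(1+0.0417) + 4×(0.19−0.0417)] / (0.0914−0.0417)
   = 3.48 × 1.6349 / 0.0497 = 114.4759

€114.48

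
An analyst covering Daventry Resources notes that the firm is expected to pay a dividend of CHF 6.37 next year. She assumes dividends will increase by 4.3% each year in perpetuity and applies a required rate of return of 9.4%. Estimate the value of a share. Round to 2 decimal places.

Gordon growth model: P₀ = D₁/(r − g), with D₁ = 6.37 given directly.
P₀ = 6.3700 / (0.094 − 0.043) = 6.3700 / 0.051 = 124.9020

CHF 124.90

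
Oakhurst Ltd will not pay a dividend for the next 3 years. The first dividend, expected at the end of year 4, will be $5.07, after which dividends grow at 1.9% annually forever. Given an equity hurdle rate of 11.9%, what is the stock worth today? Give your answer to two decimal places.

$36.18

Deferred-dividend DDM. At t=3 the remaining stream is a growing perpetuity with first payment D_4 = 5.07.
V_3 = D_4/(r−g) = 5.07/(0.119−0.019) = 50.7000
P₀ = V_3/(1+r)^3 = 50.7000/(1+0.119)^3 = 36.1841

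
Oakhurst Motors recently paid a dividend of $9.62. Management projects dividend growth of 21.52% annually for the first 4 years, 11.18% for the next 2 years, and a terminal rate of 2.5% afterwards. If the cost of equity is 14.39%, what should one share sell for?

$168.12

Three-stage DDM. Project D₁…D_6; terminal Gordon value at t=6 with g = 0.025; discount at r = 0.1439.
D_1 = 11.6902
D_2 = 14.2060
D_3 = 17.2631
D_4 = 20.9781
D_5 = 23.3234
D_6 = 25.9310
TV_6 = 26.5793/(0.1439−0.025) = 223.5432
P₀ = Σ Dₜ/(1+r)ᵗ + TV_6/(1+r)^6 = 168.1219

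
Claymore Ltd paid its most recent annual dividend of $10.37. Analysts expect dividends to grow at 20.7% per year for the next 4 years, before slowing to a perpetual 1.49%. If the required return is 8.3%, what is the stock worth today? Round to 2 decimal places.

Two-stage DDM. Project D₁…D_4 at 0.207, terminal growth 0.0149, discount at r = 0.083.
D_1 = 12.5166
D_2 = 15.1075
D_3 = 18.2348
D_4 = 22.0094
Terminal value at t=4: TV = D_5/(r−g) = 22.3373/(0.083−0.0149) = 328.0077
P₀ = 12.5166/(1+0.083)^1 + 15.1075/(1+0.083)^2 + 18.2348/(1+0.083)^3 + 22.0094/(1+0.083)^4 + 328.0077/(1+0.083)^4 = 293.2275

$293.23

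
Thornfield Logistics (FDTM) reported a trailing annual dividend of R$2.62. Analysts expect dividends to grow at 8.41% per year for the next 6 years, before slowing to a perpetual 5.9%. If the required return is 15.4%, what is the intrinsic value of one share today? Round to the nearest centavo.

Two-stage DDM. Project D₁…D_6 at 0.0841, terminal growth 0.059, discount at r = 0.154.
D_1 = 2.8403
D_2 = 3.0792
D_3 = 3.3382
D_4 = 3.6189
D_5 = 3.9233
D_6 = 4.2532
Terminal value at t=6: TV = D_7/(r−g) = 4.5042/(0.154−0.059) = 47.4122
P₀ = 2.8403/(1+0.154)^1 + 3.0792/(1+0.154)^2 + 3.3382/(1+0.154)^3 + 3.6189/(1+0.154)^4 + 3.9233/(1+0.154)^5 + 4.2532/(1+0.154)^6 + 47.4122/(1+0.154)^6 = 32.7791

R$32.78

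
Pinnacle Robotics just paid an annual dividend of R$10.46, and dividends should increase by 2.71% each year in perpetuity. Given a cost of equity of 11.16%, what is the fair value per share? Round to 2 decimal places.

R$127.14

Gordon growth model: P₀ = D₁/(r − g). D₁ = 10.46 × (1 + 0.0271) = 10.7435.
P₀ = 10.7435 / (0.1116 − 0.0271) = 10.7435 / 0.0845 = 127.1416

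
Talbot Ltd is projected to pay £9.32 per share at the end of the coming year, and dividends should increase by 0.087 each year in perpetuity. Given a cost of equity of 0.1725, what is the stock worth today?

Gordon growth model: P₀ = D₁/(r − g), with D₁ = 9.32 given directly.
P₀ = 9.3200 / (0.1725 − 0.087) = 9.3200 / 0.0855 = 109.0058

£109.01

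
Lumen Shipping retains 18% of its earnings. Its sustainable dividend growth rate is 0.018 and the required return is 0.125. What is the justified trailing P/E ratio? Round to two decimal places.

Payout ratio b = 1 − 0.18 = 0.82.
Justified trailing P/E = b(1+g)/(r−g) = 0.82×(1+0.018)/(0.125−0.018) = 7.8015

7.80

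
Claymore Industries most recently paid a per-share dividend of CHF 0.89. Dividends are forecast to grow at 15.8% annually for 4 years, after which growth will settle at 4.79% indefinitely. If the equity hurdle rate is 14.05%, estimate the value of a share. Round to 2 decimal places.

CHF 14.40

Two-stage DDM. Project D₁…D_4 at 0.158, terminal growth 0.0479, discount at r = 0.1405.
D_1 = 1.0306
D_2 = 1.1935
D_3 = 1.3820
D_4 = 1.6004
Terminal value at t=4: TV = D_5/(r−g) = 1.6770/(0.1405−0.0479) = 18.1106
P₀ = 1.0306/(1+0.1405)^1 + 1.1935/(1+0.1405)^2 + 1.3820/(1+0.1405)^3 + 1.6004/(1+0.1405)^4 + 18.1106/(1+0.1405)^4 = 14.4028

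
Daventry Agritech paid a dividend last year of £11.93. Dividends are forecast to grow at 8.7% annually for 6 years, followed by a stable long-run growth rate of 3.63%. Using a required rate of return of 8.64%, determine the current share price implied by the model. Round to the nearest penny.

£319.30

Two-stage DDM. Project D₁…D_6 at 0.087, terminal growth 0.0363, discount at r = 0.0864.
D_1 = 12.9679
D_2 = 14.0961
D_3 = 15.3225
D_4 = 16.6555
D_5 = 18.1046
D_6 = 19.6797
Terminal value at t=6: TV = D_7/(r−g) = 20.3940/(0.0864−0.0363) = 407.0666
P₀ = 12.9679/(1+0.0864)^1 + 14.0961/(1+0.0864)^2 + 15.3225/(1+0.0864)^3 + 16.6555/(1+0.0864)^4 + 18.1046/(1+0.0864)^5 + 19.6797/(1+0.0864)^6 + 407.0666/(1+0.0864)^6 = 319.3050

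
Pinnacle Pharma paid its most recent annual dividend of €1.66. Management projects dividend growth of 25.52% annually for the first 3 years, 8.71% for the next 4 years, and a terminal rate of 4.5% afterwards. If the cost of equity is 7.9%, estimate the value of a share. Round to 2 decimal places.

Three-stage DDM. Project D₁…D_7; terminal Gordon value at t=7 with g = 0.045; discount at r = 0.079.
D_1 = 2.0836
D_2 = 2.6154
D_3 = 3.2828
D_4 = 3.5688
D_5 = 3.8796
D_6 = 4.2175
D_7 = 4.5848
TV_7 = 4.7912/(0.079−0.045) = 140.9166
P₀ = Σ Dₜ/(1+r)ᵗ + TV_7/(1+r)^7 = 100.1999

€100.20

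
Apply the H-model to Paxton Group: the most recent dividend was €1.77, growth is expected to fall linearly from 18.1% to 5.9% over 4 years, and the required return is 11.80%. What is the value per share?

H-model: P₀ = D₀[(1+g_L) + H(g_S−g_L)]/(r−g_L), with H = 4/2 = 2.
P₀ = 1.77 × [(1+0.059) + 2×(0.181−0.059)] / (0.118−0.059)
   = 1.77 × 1.3030 / 0.059 = 39.0900

€39.09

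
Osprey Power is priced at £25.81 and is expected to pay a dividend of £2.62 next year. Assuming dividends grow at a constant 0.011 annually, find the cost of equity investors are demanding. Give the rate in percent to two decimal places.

Rearranging the constant-growth DDM: r = D₁/P₀ + g.
r = 2.6200 / 25.81 + 0.011 = 0.10151 + 0.011 = 0.11251

11.25%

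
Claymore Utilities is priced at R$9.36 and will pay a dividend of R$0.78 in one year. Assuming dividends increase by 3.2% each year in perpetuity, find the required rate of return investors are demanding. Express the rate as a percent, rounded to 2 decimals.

11.53%

Rearranging the constant-growth DDM: r = D₁/P₀ + g.
r = 0.7800 / 9.36 + 0.032 = 0.08333 + 0.032 = 0.11533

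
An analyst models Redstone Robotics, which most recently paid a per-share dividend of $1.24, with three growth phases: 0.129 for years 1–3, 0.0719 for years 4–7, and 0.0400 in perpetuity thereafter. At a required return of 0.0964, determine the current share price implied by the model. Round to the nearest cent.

$31.87

Three-stage DDM. Project D₁…D_7; terminal Gordon value at t=7 with g = 0.04; discount at r = 0.0964.
D_1 = 1.4000
D_2 = 1.5806
D_3 = 1.7844
D_4 = 1.9127
D_5 = 2.0503
D_6 = 2.1977
D_7 = 2.3557
TV_7 = 2.4499/(0.0964−0.04) = 43.4385
P₀ = Σ Dₜ/(1+r)ᵗ + TV_7/(1+r)^7 = 31.8737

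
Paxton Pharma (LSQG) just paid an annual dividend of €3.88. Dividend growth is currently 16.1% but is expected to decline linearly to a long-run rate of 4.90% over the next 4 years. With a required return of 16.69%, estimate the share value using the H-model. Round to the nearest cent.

€41.89

H-model: P₀ = D₀[(1+g_L) + H(g_S−g_L)]/(r−g_L), with H = 4/2 = 2.
P₀ = 3.88 × [(1+0.049) + 2×(0.161−0.049)] / (0.1669−0.049)
   = 3.88 × 1.2730 / 0.1179 = 41.8935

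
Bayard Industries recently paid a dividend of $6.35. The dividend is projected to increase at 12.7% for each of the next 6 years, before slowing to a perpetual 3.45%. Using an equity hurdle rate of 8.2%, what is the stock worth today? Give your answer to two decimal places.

$220.65

Two-stage DDM. Project D₁…D_6 at 0.127, terminal growth 0.0345, discount at r = 0.082.
D_1 = 7.1564
D_2 = 8.0653
D_3 = 9.0896
D_4 = 10.2440
D_5 = 11.5450
D_6 = 13.0112
Terminal value at t=6: TV = D_7/(r−g) = 13.4601/(0.082−0.0345) = 283.3702
P₀ = 7.1564/(1+0.082)^1 + 8.0653/(1+0.082)^2 + 9.0896/(1+0.082)^3 + 10.2440/(1+0.082)^4 + 11.5450/(1+0.082)^5 + 13.0112/(1+0.082)^6 + 283.3702/(1+0.082)^6 = 220.6467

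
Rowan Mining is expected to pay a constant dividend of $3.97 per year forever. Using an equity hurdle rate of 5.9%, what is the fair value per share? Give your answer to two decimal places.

Zero-growth DDM (perpetuity): P₀ = D/r = 3.97 / 0.059 = 67.2881

$67.29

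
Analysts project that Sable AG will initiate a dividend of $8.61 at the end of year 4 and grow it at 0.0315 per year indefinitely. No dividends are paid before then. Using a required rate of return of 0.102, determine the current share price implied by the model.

Deferred-dividend DDM. At t=3 the remaining stream is a growing perpetuity with first payment D_4 = 8.61.
V_3 = D_4/(r−g) = 8.61/(0.102−0.0315) = 122.1277
P₀ = V_3/(1+r)^3 = 122.1277/(1+0.102)^3 = 91.2576

$91.26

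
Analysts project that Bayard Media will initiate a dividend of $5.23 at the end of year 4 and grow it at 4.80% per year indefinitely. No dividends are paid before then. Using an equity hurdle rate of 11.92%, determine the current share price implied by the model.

Deferred-dividend DDM. At t=3 the remaining stream is a growing perpetuity with first payment D_4 = 5.23.
V_3 = D_4/(r−g) = 5.23/(0.1192−0.048) = 73.4551
P₀ = V_3/(1+r)^3 = 73.4551/(1+0.1192)^3 = 52.3961

$52.40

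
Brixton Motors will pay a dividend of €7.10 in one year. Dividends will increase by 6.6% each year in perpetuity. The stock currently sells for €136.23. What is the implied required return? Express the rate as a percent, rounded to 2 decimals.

Rearranging the constant-growth DDM: r = D₁/P₀ + g.
r = 7.1000 / 136.23 + 0.066 = 0.05212 + 0.066 = 0.11812

11.81%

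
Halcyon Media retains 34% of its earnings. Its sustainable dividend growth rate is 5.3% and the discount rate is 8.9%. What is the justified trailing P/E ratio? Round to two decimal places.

Payout ratio b = 1 − 0.34 = 0.66.
Justified trailing P/E = b(1+g)/(r−g) = 0.66×(1+0.053)/(0.089−0.053) = 19.3050

19.30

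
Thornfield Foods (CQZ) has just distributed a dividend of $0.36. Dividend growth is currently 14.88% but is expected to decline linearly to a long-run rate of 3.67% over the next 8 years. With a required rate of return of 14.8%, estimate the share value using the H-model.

$4.80

H-model: P₀ = D₀[(1+g_L) + H(g_S−g_L)]/(r−g_L), with H = 8/2 = 4.
P₀ = 0.36 × [(1+0.0367) + 4×(0.1488−0.0367)] / (0.148−0.0367)
   = 0.36 × 1.4851 / 0.1113 = 4.8036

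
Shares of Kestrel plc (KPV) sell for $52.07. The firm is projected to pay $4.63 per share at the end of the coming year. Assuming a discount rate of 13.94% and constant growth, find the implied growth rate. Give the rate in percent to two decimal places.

5.05%

From P₀ = D₁/(r − g), the implied growth is g = r − D₁/P₀.
g = 0.1394 − 4.63/52.07 = 0.1394 − 0.08892 = 0.05048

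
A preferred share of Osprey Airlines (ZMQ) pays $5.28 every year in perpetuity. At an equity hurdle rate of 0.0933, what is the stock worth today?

Zero-growth DDM (perpetuity): P₀ = D/r = 5.28 / 0.0933 = 56.5916

$56.59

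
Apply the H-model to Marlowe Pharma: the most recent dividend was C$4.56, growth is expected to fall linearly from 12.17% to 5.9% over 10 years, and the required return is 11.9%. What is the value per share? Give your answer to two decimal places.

C$104.31

H-model: P₀ = D₀[(1+g_L) + H(g_S−g_L)]/(r−g_L), with H = 10/2 = 5.
P₀ = 4.56 × [(1+0.059) + 5×(0.1217−0.059)] / (0.119−0.059)
   = 4.56 × 1.3725 / 0.06 = 104.3100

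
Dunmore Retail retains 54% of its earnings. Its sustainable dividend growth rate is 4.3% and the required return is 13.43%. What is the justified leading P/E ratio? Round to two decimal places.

Payout ratio b = 1 − 0.54 = 0.46.
Justified leading P/E = b/(r−g) = 0.46/(0.1343−0.043) = 5.0383

5.04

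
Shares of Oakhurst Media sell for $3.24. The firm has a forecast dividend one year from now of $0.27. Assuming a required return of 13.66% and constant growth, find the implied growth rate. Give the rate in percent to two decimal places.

5.33%

From P₀ = D₁/(r − g), the implied growth is g = r − D₁/P₀.
g = 0.1366 − 0.27/3.24 = 0.1366 − 0.08333 = 0.05327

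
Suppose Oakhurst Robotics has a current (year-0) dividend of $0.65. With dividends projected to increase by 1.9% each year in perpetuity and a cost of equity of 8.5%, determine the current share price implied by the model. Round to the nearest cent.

$10.04

Gordon growth model: P₀ = D₁/(r − g). D₁ = 0.65 × (1 + 0.019) = 0.6623.
P₀ = 0.6623 / (0.085 − 0.019) = 0.6623 / 0.066 = 10.0356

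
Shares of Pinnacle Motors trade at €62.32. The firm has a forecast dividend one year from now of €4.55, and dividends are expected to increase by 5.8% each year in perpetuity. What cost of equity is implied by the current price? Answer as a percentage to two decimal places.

Rearranging the constant-growth DDM: r = D₁/P₀ + g.
r = 4.5500 / 62.32 + 0.058 = 0.07301 + 0.058 = 0.13101

13.10%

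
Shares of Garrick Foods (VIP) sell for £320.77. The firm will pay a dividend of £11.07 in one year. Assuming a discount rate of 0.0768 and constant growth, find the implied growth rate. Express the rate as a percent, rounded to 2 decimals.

From P₀ = D₁/(r − g), the implied growth is g = r − D₁/P₀.
g = 0.0768 − 11.07/320.77 = 0.0768 − 0.03451 = 0.04229

4.23%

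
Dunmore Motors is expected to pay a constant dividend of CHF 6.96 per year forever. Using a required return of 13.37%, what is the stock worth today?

CHF 52.06

Zero-growth DDM (perpetuity): P₀ = D/r = 6.96 / 0.1337 = 52.0568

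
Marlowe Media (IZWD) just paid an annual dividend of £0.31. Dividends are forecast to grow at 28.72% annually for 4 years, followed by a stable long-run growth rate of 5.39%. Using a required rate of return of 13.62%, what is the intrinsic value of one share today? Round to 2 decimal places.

£8.25

Two-stage DDM. Project D₁…D_4 at 0.2872, terminal growth 0.0539, discount at r = 0.1362.
D_1 = 0.3990
D_2 = 0.5136
D_3 = 0.6611
D_4 = 0.8510
Terminal value at t=4: TV = D_5/(r−g) = 0.8969/(0.1362−0.0539) = 10.8980
P₀ = 0.3990/(1+0.1362)^1 + 0.5136/(1+0.1362)^2 + 0.6611/(1+0.1362)^3 + 0.8510/(1+0.1362)^4 + 10.8980/(1+0.1362)^4 = 8.2497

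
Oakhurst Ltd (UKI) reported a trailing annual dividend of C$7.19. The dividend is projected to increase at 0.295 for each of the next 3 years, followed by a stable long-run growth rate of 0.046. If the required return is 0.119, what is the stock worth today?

C$188.78

Two-stage DDM. Project D₁…D_3 at 0.295, terminal growth 0.046, discount at r = 0.119.
D_1 = 9.3110
D_2 = 12.0578
D_3 = 15.6149
Terminal value at t=3: TV = D_4/(r−g) = 16.3331/(0.119−0.046) = 223.7417
P₀ = 9.3110/(1+0.119)^1 + 12.0578/(1+0.119)^2 + 15.6149/(1+0.119)^3 + 223.7417/(1+0.119)^3 = 188.7769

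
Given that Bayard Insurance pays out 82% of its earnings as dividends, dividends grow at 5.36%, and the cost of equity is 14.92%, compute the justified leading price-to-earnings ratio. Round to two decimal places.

8.58

Justified leading P/E = b/(r−g) = 0.82/(0.1492−0.0536) = 8.5774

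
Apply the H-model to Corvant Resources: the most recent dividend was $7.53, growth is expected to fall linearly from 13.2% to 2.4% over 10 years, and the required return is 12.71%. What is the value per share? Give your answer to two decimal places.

$114.23

H-model: P₀ = D₀[(1+g_L) + H(g_S−g_L)]/(r−g_L), with H = 10/2 = 5.
P₀ = 7.53 × [(1+0.024) + 5×(0.132−0.024)] / (0.1271−0.024)
   = 7.53 × 1.5640 / 0.1031 = 114.2281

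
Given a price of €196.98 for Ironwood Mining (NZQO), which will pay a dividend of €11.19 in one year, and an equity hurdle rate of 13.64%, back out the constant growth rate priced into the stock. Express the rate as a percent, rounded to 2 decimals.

7.96%

From P₀ = D₁/(r − g), the implied growth is g = r − D₁/P₀.
g = 0.1364 − 11.19/196.98 = 0.1364 − 0.05681 = 0.07959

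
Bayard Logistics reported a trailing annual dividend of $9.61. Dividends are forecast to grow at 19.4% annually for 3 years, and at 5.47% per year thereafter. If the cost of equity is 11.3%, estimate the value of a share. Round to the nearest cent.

$247.87

Two-stage DDM. Project D₁…D_3 at 0.194, terminal growth 0.0547, discount at r = 0.113.
D_1 = 11.4743
D_2 = 13.7004
D_3 = 16.3582
Terminal value at t=3: TV = D_4/(r−g) = 17.2530/(0.113−0.0547) = 295.9353
P₀ = 11.4743/(1+0.113)^1 + 13.7004/(1+0.113)^2 + 16.3582/(1+0.113)^3 + 295.9353/(1+0.113)^3 = 247.8739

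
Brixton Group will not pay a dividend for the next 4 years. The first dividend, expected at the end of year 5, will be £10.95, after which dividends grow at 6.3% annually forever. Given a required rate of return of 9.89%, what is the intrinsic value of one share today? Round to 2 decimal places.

£209.16

Deferred-dividend DDM. At t=4 the remaining stream is a growing perpetuity with first payment D_5 = 10.95.
V_4 = D_5/(r−g) = 10.95/(0.0989−0.063) = 305.0139
P₀ = V_4/(1+r)^4 = 305.0139/(1+0.0989)^4 = 209.1640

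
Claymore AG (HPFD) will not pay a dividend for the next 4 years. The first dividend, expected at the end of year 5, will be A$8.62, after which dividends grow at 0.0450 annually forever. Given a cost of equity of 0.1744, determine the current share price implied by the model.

Deferred-dividend DDM. At t=4 the remaining stream is a growing perpetuity with first payment D_5 = 8.62.
V_4 = D_5/(r−g) = 8.62/(0.1744−0.045) = 66.6151
P₀ = V_4/(1+r)^4 = 66.6151/(1+0.1744)^4 = 35.0194

A$35.02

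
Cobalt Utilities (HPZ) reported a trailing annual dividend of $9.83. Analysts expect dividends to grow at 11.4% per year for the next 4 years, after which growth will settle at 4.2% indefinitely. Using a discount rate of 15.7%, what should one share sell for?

Two-stage DDM. Project D₁…D_4 at 0.114, terminal growth 0.042, discount at r = 0.157.
D_1 = 10.9506
D_2 = 12.1990
D_3 = 13.5897
D_4 = 15.1389
Terminal value at t=4: TV = D_5/(r−g) = 15.7747/(0.157−0.042) = 137.1716
P₀ = 10.9506/(1+0.157)^1 + 12.1990/(1+0.157)^2 + 13.5897/(1+0.157)^3 + 15.1389/(1+0.157)^4 + 137.1716/(1+0.157)^4 = 112.3474

$112.35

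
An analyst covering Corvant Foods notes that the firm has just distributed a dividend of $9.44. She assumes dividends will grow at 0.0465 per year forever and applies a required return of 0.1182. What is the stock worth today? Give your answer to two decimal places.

$137.78

Gordon growth model: P₀ = D₁/(r − g). D₁ = 9.44 × (1 + 0.0465) = 9.8790.
P₀ = 9.8790 / (0.1182 − 0.0465) = 9.8790 / 0.0717 = 137.7819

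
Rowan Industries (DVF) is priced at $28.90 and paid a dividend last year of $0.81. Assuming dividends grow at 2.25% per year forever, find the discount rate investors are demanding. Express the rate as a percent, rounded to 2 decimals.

Rearranging the constant-growth DDM: r = D₁/P₀ + g.
D₁ = 0.81 × (1 + 0.0225) = 0.8282.
r = 0.8282 / 28.90 + 0.0225 = 0.02866 + 0.0225 = 0.05116

5.12%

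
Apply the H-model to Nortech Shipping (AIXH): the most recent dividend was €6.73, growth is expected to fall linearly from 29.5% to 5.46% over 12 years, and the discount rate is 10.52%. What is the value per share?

H-model: P₀ = D₀[(1+g_L) + H(g_S−g_L)]/(r−g_L), with H = 12/2 = 6.
P₀ = 6.73 × [(1+0.0546) + 6×(0.295−0.0546)] / (0.1052−0.0546)
   = 6.73 × 2.4970 / 0.0506 = 332.1109

€332.11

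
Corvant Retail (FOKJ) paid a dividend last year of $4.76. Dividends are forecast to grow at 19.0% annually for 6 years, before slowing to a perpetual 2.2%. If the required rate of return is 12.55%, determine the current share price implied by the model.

Two-stage DDM. Project D₁…D_6 at 0.19, terminal growth 0.022, discount at r = 0.1255.
D_1 = 5.6644
D_2 = 6.7406
D_3 = 8.0214
D_4 = 9.5454
D_5 = 11.3590
D_6 = 13.5173
Terminal value at t=6: TV = D_7/(r−g) = 13.8146/(0.1255−0.022) = 133.4748
P₀ = 5.6644/(1+0.1255)^1 + 6.7406/(1+0.1255)^2 + 8.0214/(1+0.1255)^3 + 9.5454/(1+0.1255)^4 + 11.3590/(1+0.1255)^5 + 13.5173/(1+0.1255)^6 + 133.4748/(1+0.1255)^6 = 100.5319

$100.53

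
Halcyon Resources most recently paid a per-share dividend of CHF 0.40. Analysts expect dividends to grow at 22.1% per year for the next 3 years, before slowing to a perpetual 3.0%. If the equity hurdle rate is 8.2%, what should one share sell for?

Two-stage DDM. Project D₁…D_3 at 0.221, terminal growth 0.03, discount at r = 0.082.
D_1 = 0.4884
D_2 = 0.5963
D_3 = 0.7281
Terminal value at t=3: TV = D_4/(r−g) = 0.7500/(0.082−0.03) = 14.4225
P₀ = 0.4884/(1+0.082)^1 + 0.5963/(1+0.082)^2 + 0.7281/(1+0.082)^3 + 14.4225/(1+0.082)^3 = 12.9213

CHF 12.92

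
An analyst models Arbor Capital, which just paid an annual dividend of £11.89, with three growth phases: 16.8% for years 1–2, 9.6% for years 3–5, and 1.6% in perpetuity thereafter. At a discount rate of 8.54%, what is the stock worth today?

£276.21

Three-stage DDM. Project D₁…D_5; terminal Gordon value at t=5 with g = 0.016; discount at r = 0.0854.
D_1 = 13.8875
D_2 = 16.2206
D_3 = 17.7778
D_4 = 19.4845
D_5 = 21.3550
TV_5 = 21.6967/(0.0854−0.016) = 312.6320
P₀ = Σ Dₜ/(1+r)ᵗ + TV_5/(1+r)^5 = 276.2127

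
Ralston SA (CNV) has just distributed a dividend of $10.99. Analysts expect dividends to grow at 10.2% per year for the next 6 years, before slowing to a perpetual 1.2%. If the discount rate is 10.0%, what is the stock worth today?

$194.13

Two-stage DDM. Project D₁…D_6 at 0.102, terminal growth 0.012, discount at r = 0.1.
D_1 = 12.1110
D_2 = 13.3463
D_3 = 14.7076
D_4 = 16.2078
D_5 = 17.8610
D_6 = 19.6828
Terminal value at t=6: TV = D_7/(r−g) = 19.9190/(0.1−0.012) = 226.3524
P₀ = 12.1110/(1+0.1)^1 + 13.3463/(1+0.1)^2 + 14.7076/(1+0.1)^3 + 16.2078/(1+0.1)^4 + 17.8610/(1+0.1)^5 + 19.6828/(1+0.1)^6 + 226.3524/(1+0.1)^6 = 194.1309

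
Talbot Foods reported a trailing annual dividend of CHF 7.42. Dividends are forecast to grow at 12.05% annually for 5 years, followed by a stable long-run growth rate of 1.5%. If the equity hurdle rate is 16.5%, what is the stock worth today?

CHF 74.38

Two-stage DDM. Project D₁…D_5 at 0.1205, terminal growth 0.015, discount at r = 0.165.
D_1 = 8.3141
D_2 = 9.3160
D_3 = 10.4385
D_4 = 11.6964
D_5 = 13.1058
Terminal value at t=5: TV = D_6/(r−g) = 13.3024/(0.165−0.015) = 88.6825
P₀ = 8.3141/(1+0.165)^1 + 9.3160/(1+0.165)^2 + 10.4385/(1+0.165)^3 + 11.6964/(1+0.165)^4 + 13.1058/(1+0.165)^5 + 88.6825/(1+0.165)^5 = 74.3836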